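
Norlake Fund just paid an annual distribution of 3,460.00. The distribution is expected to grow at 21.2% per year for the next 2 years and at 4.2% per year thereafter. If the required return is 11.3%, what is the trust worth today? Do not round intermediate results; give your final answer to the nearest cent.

68085.07

D_1 = 4193.52000
D_2 = 5082.54624
Terminal value at year 2: TV = D_2×(1+g_2)/(r−g_2) = 5296.01318/0.071 = 74591.73496
P_0 = D_1/(1+r)^1 + D_2/(1+r)^2 + TV/(1+r)^2
    = 3767.76280 + 4102.90073 + 60214.40233 = 68085.06587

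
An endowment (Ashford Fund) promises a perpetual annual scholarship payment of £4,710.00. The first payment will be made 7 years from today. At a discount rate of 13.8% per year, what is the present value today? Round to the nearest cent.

£15714.05

Value at end of year 6: C / r = £4,710.00 / 0.138 = £34,130.4348
Discount to today: PV = £34,130.4348 / (1 + 0.138)^6 = £34,130.4348 / 2.171969 = £15,714.05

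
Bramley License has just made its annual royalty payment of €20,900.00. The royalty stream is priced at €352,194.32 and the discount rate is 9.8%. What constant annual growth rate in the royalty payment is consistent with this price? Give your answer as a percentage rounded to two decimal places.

P = D₀(1+g)/(r−g) ⇒ P(r−g) = D₀(1+g) ⇒ g(P+D₀) = P·r − D₀
g = (P·r − D₀)/(P + D₀) = (€352,194.32×0.098 − €20,900.00) / (€352,194.32 + €20,900.00) = 0.036492

3.65%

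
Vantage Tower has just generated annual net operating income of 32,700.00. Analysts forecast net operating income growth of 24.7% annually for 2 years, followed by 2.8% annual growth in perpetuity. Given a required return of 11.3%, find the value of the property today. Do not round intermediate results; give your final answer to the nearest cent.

574122.20

D_1 = 40776.90000
D_2 = 50848.79430
Terminal value at year 2: TV = D_2×(1+g_2)/(r−g_2) = 52272.56054/0.085 = 614971.30048
P_0 = D_1/(1+r)^1 + D_2/(1+r)^2 + TV/(1+r)^2
    = 36636.92722 + 41047.84209 + 496437.43141 = 574122.20073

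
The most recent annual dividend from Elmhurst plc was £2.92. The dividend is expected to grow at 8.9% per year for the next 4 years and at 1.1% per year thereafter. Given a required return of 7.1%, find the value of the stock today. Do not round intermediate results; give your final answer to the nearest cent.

D_1 = 3.17988
D_2 = 3.46289
D_3 = 3.77109
D_4 = 4.10671
Terminal value at year 4: TV = D_4×(1+g_2)/(r−g_2) = 4.15189/0.06 = 69.19812
P_0 = D_1/(1+r)^1 + D_2/(1+r)^2 + D_3/(1+r)^3 + D_4/(1+r)^4 + TV/(1+r)^4
    = 2.96908 + 3.01898 + 3.06972 + 3.12131 + 52.59402 = 64.77310

£64.77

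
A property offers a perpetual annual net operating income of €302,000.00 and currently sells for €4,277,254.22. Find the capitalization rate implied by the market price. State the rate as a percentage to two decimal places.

7.06%

P = C/r ⇒ r = C/P = €302,000.00/€4,277,254.22 = 0.070606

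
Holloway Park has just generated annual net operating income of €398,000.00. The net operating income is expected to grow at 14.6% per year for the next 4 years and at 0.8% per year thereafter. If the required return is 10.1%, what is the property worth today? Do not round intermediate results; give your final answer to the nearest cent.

€6824944.69

D_1 = 456108.00000
D_2 = 522699.76800
D_3 = 599013.93413
D_4 = 686469.96851
Terminal value at year 4: TV = D_4×(1+g_2)/(r−g_2) = 691961.72826/0.093 = 7440448.69095
P_0 = D_1/(1+r)^1 + D_2/(1+r)^2 + D_3/(1+r)^3 + D_4/(1+r)^4 + TV/(1+r)^4
    = 414267.02997 + 431198.92493 + 448822.85919 + 467167.11774 + 5063488.76005 = 6824944.69188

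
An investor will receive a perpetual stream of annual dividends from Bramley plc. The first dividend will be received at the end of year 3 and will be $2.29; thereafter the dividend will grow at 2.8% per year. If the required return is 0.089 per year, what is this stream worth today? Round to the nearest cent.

Value at end of year 2: C₁ / (r − g) = $2.29 / (0.089 − 0.028) = $37.5410
Discount to today: PV = $37.5410 / (1 + 0.089)^2 = $37.5410 / 1.185921 = $31.66

$31.66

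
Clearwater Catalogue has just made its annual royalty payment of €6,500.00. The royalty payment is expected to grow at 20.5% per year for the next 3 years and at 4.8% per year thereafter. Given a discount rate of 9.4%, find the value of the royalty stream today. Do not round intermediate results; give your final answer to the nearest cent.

€221622.46

D_1 = 7832.50000
D_2 = 9438.16250
D_3 = 11372.98581
Terminal value at year 3: TV = D_3×(1+g_2)/(r−g_2) = 11918.88913/0.046 = 259106.28547
P_0 = D_1/(1+r)^1 + D_2/(1+r)^2 + D_3/(1+r)^3 + TV/(1+r)^3
    = 7159.50640 + 7885.92798 + 8686.05413 + 197890.97231 = 221622.46081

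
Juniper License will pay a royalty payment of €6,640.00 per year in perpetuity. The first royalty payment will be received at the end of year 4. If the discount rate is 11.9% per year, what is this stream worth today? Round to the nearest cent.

€39822.71

Value at end of year 3: C / r = €6,640.00 / 0.119 = €55,798.3193
Discount to today: PV = €55,798.3193 / (1 + 0.119)^3 = €55,798.3193 / 1.401168 = €39,822.71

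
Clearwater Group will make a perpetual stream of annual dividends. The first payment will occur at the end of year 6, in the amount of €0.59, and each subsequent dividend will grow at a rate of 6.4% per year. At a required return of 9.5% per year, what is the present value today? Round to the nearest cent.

Value at end of year 5: C₁ / (r − g) = €0.59 / (0.095 − 0.064) = €19.0323
Discount to today: PV = €19.0323 / (1 + 0.095)^5 = €19.0323 / 1.574239 = €12.09

€12.09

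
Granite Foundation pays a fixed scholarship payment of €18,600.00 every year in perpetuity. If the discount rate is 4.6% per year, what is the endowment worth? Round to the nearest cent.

€404347.83

Level perpetuity: PV = C / r = €18,600.00 / 0.046 = €404,347.83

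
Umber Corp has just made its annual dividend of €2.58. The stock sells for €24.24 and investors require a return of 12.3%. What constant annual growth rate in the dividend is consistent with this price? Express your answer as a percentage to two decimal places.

P = D₀(1+g)/(r−g) ⇒ P(r−g) = D₀(1+g) ⇒ g(P+D₀) = P·r − D₀
g = (P·r − D₀)/(P + D₀) = (€24.24×0.123 − €2.58) / (€24.24 + €2.58) = 0.014971

1.50%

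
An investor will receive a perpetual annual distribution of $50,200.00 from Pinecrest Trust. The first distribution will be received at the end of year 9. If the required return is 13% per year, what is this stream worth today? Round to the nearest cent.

$145255.58

Value at end of year 8: C / r = $50,200.00 / 0.13 = $386,153.8462
Discount to today: PV = $386,153.8462 / (1 + 0.13)^8 = $386,153.8462 / 2.658444 = $145,255.58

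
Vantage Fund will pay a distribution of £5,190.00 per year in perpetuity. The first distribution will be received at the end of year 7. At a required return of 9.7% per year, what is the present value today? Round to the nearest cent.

Value at end of year 6: C / r = £5,190.00 / 0.097 = £53,505.1546
Discount to today: PV = £53,505.1546 / (1 + 0.097)^6 = £53,505.1546 / 1.742769 = £30,701.24

£30701.24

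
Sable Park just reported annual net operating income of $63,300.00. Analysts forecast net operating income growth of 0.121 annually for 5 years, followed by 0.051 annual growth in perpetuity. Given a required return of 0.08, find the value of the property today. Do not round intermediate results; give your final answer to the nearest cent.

D_1 = 70959.30000
D_2 = 79545.37530
D_3 = 89170.36571
D_4 = 99959.97996
D_5 = 112055.13754
Terminal value at year 5: TV = D_5×(1+g_2)/(r−g_2) = 117769.94955/0.029 = 4061032.74318
P_0 = D_1/(1+r)^1 + D_2/(1+r)^2 + D_3/(1+r)^3 + D_4/(1+r)^4 + D_5/(1+r)^5 + TV/(1+r)^5
    = 65703.05556 + 68197.33822 + 70786.31125 + 73473.56936 + 76262.84375 + 2763870.64761 = 3118293.76574

$3118293.77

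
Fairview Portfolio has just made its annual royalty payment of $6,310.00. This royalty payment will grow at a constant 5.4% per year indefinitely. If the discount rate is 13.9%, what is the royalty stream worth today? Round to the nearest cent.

D₁ = D₀ × (1 + g) = $6,310.00 × 1.054 = $6,650.7400
Growing perpetuity: P = D₁ / (r − g) = $6,650.7400 / (0.139 − 0.054) = $78,244.00

$78244.00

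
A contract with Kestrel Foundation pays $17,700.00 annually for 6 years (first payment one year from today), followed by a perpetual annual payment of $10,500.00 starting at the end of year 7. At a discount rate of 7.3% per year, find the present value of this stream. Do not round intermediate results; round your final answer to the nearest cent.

PV of 6-year annuity: $17,700.00 × [1 − (1+0.073)^−6] / 0.073 = 83592.02982
Perpetuity value at year 6: $10,500.00 / 0.073 = 143835.61644
PV of perpetuity: 143835.61644 / (1+0.073)^6 = 94247.12417
Total PV = 83592.02982 + 94247.12417 = 177839.15399

$177839.15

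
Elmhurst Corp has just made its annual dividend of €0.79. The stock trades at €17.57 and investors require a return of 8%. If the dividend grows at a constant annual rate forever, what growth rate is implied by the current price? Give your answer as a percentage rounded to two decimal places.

3.35%

P = D₀(1+g)/(r−g) ⇒ P(r−g) = D₀(1+g) ⇒ g(P+D₀) = P·r − D₀
g = (P·r − D₀)/(P + D₀) = (€17.57×0.08 − €0.79) / (€17.57 + €0.79) = 0.033529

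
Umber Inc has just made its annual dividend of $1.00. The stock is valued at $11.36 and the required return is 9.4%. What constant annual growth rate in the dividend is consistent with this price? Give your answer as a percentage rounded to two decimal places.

0.55%

P = D₀(1+g)/(r−g) ⇒ P(r−g) = D₀(1+g) ⇒ g(P+D₀) = P·r − D₀
g = (P·r − D₀)/(P + D₀) = ($11.36×0.094 − $1.00) / ($11.36 + $1.00) = 0.005489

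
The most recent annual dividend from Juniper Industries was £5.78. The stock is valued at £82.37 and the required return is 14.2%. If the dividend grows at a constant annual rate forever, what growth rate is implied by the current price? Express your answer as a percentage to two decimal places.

P = D₀(1+g)/(r−g) ⇒ P(r−g) = D₀(1+g) ⇒ g(P+D₀) = P·r − D₀
g = (P·r − D₀)/(P + D₀) = (£82.37×0.142 − £5.78) / (£82.37 + £5.78) = 0.067119

6.71%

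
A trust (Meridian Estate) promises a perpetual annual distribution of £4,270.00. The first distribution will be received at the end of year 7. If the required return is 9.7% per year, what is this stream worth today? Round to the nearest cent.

Value at end of year 6: C / r = £4,270.00 / 0.097 = £44,020.6186
Discount to today: PV = £44,020.6186 / (1 + 0.097)^6 = £44,020.6186 / 1.742769 = £25,259.01

£25259.01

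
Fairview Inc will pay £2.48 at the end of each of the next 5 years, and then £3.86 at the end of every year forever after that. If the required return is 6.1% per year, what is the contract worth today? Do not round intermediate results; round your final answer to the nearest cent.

£57.48

PV of 5-year annuity: £2.48 × [1 − (1+0.061)^−5] / 0.061 = 10.41830
Perpetuity value at year 5: £3.86 / 0.061 = 63.27869
PV of perpetuity: 63.27869 / (1+0.061)^5 = 47.06310
Total PV = 10.41830 + 47.06310 = 57.48141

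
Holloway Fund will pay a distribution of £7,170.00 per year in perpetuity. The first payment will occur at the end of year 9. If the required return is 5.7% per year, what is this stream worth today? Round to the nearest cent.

Value at end of year 8: C / r = £7,170.00 / 0.057 = £125,789.4737
Discount to today: PV = £125,789.4737 / (1 + 0.057)^8 = £125,789.4737 / 1.558116 = £80,731.76

£80731.76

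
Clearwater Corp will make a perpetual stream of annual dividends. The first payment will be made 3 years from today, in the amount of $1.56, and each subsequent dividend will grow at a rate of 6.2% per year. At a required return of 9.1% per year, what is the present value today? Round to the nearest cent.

$45.19

Value at end of year 2: C₁ / (r − g) = $1.56 / (0.091 − 0.062) = $53.7931
Discount to today: PV = $53.7931 / (1 + 0.091)^2 = $53.7931 / 1.190281 = $45.19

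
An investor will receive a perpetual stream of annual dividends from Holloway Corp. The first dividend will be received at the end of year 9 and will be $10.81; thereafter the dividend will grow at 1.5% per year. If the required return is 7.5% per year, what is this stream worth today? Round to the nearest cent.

$101.02

Value at end of year 8: C₁ / (r − g) = $10.81 / (0.075 − 0.015) = $180.1667
Discount to today: PV = $180.1667 / (1 + 0.075)^8 = $180.1667 / 1.783478 = $101.02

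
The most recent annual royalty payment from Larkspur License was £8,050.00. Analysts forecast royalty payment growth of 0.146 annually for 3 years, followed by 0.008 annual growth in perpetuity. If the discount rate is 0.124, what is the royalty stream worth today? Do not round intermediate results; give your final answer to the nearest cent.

D_1 = 9225.30000
D_2 = 10572.19380
D_3 = 12115.73409
Terminal value at year 3: TV = D_3×(1+g_2)/(r−g_2) = 12212.65997/0.116 = 105281.55144
P_0 = D_1/(1+r)^1 + D_2/(1+r)^2 + D_3/(1+r)^3 + TV/(1+r)^3
    = 8207.56228 + 8368.20851 + 8531.99907 + 74140.12987 = 99247.89974

£99247.90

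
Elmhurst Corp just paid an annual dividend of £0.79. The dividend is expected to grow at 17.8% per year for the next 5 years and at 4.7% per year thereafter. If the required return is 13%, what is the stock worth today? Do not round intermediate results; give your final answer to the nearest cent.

£16.75

D_1 = 0.93062
D_2 = 1.09627
D_3 = 1.29141
D_4 = 1.52128
D_5 = 1.79206
Terminal value at year 5: TV = D_5×(1+g_2)/(r−g_2) = 1.87629/0.083 = 22.60592
P_0 = D_1/(1+r)^1 + D_2/(1+r)^2 + D_3/(1+r)^3 + D_4/(1+r)^4 + D_5/(1+r)^5 + TV/(1+r)^5
    = 0.82356 + 0.85854 + 0.89501 + 0.93303 + 0.97266 + 12.26959 = 16.75238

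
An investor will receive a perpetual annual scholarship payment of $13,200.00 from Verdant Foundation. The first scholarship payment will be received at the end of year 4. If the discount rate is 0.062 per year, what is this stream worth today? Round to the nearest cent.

Value at end of year 3: C / r = $13,200.00 / 0.062 = $212,903.2258
Discount to today: PV = $212,903.2258 / (1 + 0.062)^3 = $212,903.2258 / 1.197770 = $177,749.62

$177749.62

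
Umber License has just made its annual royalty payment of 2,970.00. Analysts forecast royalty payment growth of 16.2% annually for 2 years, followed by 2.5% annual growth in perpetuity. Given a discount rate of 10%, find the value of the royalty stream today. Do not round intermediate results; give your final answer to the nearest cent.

51746.18

D_1 = 3451.14000
D_2 = 4010.22468
Terminal value at year 2: TV = D_2×(1+g_2)/(r−g_2) = 4110.48030/0.075 = 54806.40396
P_0 = D_1/(1+r)^1 + D_2/(1+r)^2 + TV/(1+r)^2
    = 3137.40000 + 3314.23527 + 45294.54873 = 51746.18400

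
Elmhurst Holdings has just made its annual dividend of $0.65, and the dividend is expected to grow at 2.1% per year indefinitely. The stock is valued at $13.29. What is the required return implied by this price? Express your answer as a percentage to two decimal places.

D₁ = $0.65 × 1.021 = $0.6637
P = D₁/(r − g) ⇒ r = D₁/P + g = $0.6637/$13.29 + 0.021 = 0.049936 + 0.021 = 0.070936

7.09%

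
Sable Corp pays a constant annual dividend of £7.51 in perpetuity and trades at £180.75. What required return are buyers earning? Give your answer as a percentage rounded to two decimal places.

P = C/r ⇒ r = C/P = £7.51/£180.75 = 0.041549

4.15%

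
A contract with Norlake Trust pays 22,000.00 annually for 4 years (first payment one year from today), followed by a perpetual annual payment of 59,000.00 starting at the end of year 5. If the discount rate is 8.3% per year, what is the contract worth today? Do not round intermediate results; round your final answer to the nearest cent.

589108.58

PV of 4-year annuity: 22,000.00 × [1 − (1+0.083)^−4] / 0.083 = 72382.84777
Perpetuity value at year 4: 59,000.00 / 0.083 = 710843.37349
PV of perpetuity: 710843.37349 / (1+0.083)^4 = 516725.73629
Total PV = 72382.84777 + 516725.73629 = 589108.58406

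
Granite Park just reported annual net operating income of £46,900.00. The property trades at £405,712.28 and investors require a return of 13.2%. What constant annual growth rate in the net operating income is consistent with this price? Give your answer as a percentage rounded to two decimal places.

1.47%

P = D₀(1+g)/(r−g) ⇒ P(r−g) = D₀(1+g) ⇒ g(P+D₀) = P·r − D₀
g = (P·r − D₀)/(P + D₀) = (£405,712.28×0.132 − £46,900.00) / (£405,712.28 + £46,900.00) = 0.014701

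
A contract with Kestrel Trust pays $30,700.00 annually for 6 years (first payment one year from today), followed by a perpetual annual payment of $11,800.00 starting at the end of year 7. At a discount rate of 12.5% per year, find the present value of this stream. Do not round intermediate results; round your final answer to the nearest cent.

$171017.55

PV of 6-year annuity: $30,700.00 × [1 − (1+0.125)^−6] / 0.125 = 124452.84274
Perpetuity value at year 6: $11,800.00 / 0.125 = 94400.00000
PV of perpetuity: 94400.00000 / (1+0.125)^6 = 46564.70540
Total PV = 124452.84274 + 46564.70540 = 171017.54814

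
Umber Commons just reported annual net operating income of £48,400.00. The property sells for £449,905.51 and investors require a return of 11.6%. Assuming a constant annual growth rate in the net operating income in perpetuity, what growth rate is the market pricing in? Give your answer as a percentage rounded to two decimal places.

0.76%

P = D₀(1+g)/(r−g) ⇒ P(r−g) = D₀(1+g) ⇒ g(P+D₀) = P·r − D₀
g = (P·r − D₀)/(P + D₀) = (£449,905.51×0.116 − £48,400.00) / (£449,905.51 + £48,400.00) = 0.007604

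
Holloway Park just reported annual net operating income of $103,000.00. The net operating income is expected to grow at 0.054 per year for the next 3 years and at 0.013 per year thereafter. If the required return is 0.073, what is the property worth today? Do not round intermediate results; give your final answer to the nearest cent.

$1946416.49

D_1 = 108562.00000
D_2 = 114424.34800
D_3 = 120603.26279
Terminal value at year 3: TV = D_3×(1+g_2)/(r−g_2) = 122171.10521/0.06 = 2036185.08680
P_0 = D_1/(1+r)^1 + D_2/(1+r)^2 + D_3/(1+r)^3 + TV/(1+r)^3
    = 101176.14166 + 99384.57904 + 97624.74027 + 1648231.03151 = 1946416.49248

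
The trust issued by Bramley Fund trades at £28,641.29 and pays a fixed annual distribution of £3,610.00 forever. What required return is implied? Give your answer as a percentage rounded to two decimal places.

P = C/r ⇒ r = C/P = £3,610.00/£28,641.29 = 0.126042

12.60%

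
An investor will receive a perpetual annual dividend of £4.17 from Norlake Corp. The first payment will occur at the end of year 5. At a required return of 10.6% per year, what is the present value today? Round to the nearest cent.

£26.29

Value at end of year 4: C / r = £4.17 / 0.106 = £39.3396
Discount to today: PV = £39.3396 / (1 + 0.106)^4 = £39.3396 / 1.496306 = £26.29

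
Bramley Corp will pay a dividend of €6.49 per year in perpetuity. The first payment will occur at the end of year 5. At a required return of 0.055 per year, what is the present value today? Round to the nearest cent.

€95.25

Value at end of year 4: C / r = €6.49 / 0.055 = €118.0000
Discount to today: PV = €118.0000 / (1 + 0.055)^4 = €118.0000 / 1.238825 = €95.25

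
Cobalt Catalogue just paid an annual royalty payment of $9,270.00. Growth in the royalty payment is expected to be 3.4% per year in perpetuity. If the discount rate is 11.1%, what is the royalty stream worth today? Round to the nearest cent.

D₁ = D₀ × (1 + g) = $9,270.00 × 1.034 = $9,585.1800
Growing perpetuity: P = D₁ / (r − g) = $9,585.1800 / (0.111 − 0.034) = $124,482.86

$124482.86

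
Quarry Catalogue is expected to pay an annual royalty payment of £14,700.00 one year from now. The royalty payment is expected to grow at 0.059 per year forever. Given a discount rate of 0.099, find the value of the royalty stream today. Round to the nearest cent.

Growing perpetuity: P = D₁ / (r − g) = £14,700.0000 / (0.099 − 0.059) = £367,500.00

£367500.00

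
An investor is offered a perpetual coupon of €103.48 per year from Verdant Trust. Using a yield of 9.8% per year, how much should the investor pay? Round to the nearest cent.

Level perpetuity: PV = C / r = €103.48 / 0.098 = €1,055.92

€1055.92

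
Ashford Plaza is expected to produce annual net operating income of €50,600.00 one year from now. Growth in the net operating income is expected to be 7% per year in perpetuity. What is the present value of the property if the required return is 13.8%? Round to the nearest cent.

€744117.65

Growing perpetuity: P = D₁ / (r − g) = €50,600.0000 / (0.138 − 0.07) = €744,117.65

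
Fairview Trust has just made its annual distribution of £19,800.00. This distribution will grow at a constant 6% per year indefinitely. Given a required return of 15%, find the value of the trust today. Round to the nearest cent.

D₁ = D₀ × (1 + g) = £19,800.00 × 1.06 = £20,988.0000
Growing perpetuity: P = D₁ / (r − g) = £20,988.0000 / (0.15 − 0.06) = £233,200.00

£233200.00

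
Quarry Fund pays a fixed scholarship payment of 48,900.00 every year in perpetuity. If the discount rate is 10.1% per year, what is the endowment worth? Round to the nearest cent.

484158.42

Level perpetuity: PV = C / r = 48,900.00 / 0.101 = 484,158.42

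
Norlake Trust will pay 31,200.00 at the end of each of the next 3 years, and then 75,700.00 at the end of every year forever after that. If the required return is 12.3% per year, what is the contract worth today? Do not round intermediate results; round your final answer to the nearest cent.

PV of 3-year annuity: 31,200.00 × [1 − (1+0.123)^−3] / 0.123 = 74552.50402
Perpetuity value at year 3: 75,700.00 / 0.123 = 615447.15447
PV of perpetuity: 615447.15447 / (1+0.123)^3 = 434561.75209
Total PV = 74552.50402 + 434561.75209 = 509114.25611

509114.26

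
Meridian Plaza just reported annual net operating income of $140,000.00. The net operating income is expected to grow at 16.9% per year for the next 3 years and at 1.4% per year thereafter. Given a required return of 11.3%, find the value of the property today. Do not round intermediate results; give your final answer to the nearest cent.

D_1 = 163660.00000
D_2 = 191318.54000
D_3 = 223651.37326
Terminal value at year 3: TV = D_3×(1+g_2)/(r−g_2) = 226782.49249/0.099 = 2290732.24733
P_0 = D_1/(1+r)^1 + D_2/(1+r)^2 + D_3/(1+r)^3 + TV/(1+r)^3
    = 147044.02516 + 154442.46667 + 162213.15682 + 1661455.96987 = 2125155.61852

$2125155.62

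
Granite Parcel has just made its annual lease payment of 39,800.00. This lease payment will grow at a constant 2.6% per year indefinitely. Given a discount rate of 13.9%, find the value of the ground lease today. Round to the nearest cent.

361369.91

D₁ = D₀ × (1 + g) = 39,800.00 × 1.026 = 40,834.8000
Growing perpetuity: P = D₁ / (r − g) = 40,834.8000 / (0.139 − 0.026) = 361,369.91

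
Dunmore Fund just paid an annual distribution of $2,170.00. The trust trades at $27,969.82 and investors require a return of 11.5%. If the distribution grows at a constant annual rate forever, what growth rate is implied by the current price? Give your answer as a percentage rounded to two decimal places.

P = D₀(1+g)/(r−g) ⇒ P(r−g) = D₀(1+g) ⇒ g(P+D₀) = P·r − D₀
g = (P·r − D₀)/(P + D₀) = ($27,969.82×0.115 − $2,170.00) / ($27,969.82 + $2,170.00) = 0.034722

3.47%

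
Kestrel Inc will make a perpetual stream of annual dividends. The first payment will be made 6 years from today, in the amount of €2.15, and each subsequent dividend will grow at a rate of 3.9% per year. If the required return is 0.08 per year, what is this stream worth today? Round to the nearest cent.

€35.69

Value at end of year 5: C₁ / (r − g) = €2.15 / (0.08 − 0.039) = €52.4390
Discount to today: PV = €52.4390 / (1 + 0.08)^5 = €52.4390 / 1.469328 = €35.69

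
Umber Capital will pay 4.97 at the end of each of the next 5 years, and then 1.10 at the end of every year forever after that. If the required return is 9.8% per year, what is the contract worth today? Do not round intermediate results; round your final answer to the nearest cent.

PV of 5-year annuity: 4.97 × [1 − (1+0.098)^−5] / 0.098 = 18.93687
Perpetuity value at year 5: 1.10 / 0.098 = 11.22449
PV of perpetuity: 11.22449 / (1+0.098)^5 = 7.03323
Total PV = 18.93687 + 7.03323 = 25.97010

25.97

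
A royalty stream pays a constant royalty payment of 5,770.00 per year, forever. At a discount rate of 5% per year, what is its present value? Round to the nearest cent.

Level perpetuity: PV = C / r = 5,770.00 / 0.05 = 115,400.00

115400.00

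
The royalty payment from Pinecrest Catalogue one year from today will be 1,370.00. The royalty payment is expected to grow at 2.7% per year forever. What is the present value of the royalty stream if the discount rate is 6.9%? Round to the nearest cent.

Growing perpetuity: P = D₁ / (r − g) = 1,370.0000 / (0.069 − 0.027) = 32,619.05

32619.05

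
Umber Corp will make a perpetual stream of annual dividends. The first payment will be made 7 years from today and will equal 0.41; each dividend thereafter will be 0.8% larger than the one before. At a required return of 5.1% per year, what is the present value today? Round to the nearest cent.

Value at end of year 6: C₁ / (r − g) = 0.41 / (0.051 − 0.008) = 9.5349
Discount to today: PV = 9.5349 / (1 + 0.051)^6 = 9.5349 / 1.347772 = 7.07

7.07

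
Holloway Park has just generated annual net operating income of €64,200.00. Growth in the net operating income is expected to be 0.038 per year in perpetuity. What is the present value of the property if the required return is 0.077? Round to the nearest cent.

D₁ = D₀ × (1 + g) = €64,200.00 × 1.038 = €66,639.6000
Growing perpetuity: P = D₁ / (r − g) = €66,639.6000 / (0.077 − 0.038) = €1,708,707.69

€1708707.69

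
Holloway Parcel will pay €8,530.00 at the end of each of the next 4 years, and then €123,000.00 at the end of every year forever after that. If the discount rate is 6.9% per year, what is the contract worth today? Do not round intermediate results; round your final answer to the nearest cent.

PV of 4-year annuity: €8,530.00 × [1 − (1+0.069)^−4] / 0.069 = 28958.25808
Perpetuity value at year 4: €123,000.00 / 0.069 = 1782608.69565
PV of perpetuity: 1782608.69565 / (1+0.069)^4 = 1365039.44083
Total PV = 28958.25808 + 1365039.44083 = 1393997.69891

€1393997.70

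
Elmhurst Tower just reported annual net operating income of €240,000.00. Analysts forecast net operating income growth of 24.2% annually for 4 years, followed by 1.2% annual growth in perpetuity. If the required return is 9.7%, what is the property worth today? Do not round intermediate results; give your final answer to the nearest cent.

€6016972.83

D_1 = 298080.00000
D_2 = 370215.36000
D_3 = 459807.47712
D_4 = 571080.88658
Terminal value at year 4: TV = D_4×(1+g_2)/(r−g_2) = 577933.85722/0.085 = 6799221.84967
P_0 = D_1/(1+r)^1 + D_2/(1+r)^2 + D_3/(1+r)^3 + D_4/(1+r)^4 + TV/(1+r)^4
    = 271722.88058 + 307638.84930 + 348302.14297 + 394340.25667 + 4694968.70290 = 6016972.83242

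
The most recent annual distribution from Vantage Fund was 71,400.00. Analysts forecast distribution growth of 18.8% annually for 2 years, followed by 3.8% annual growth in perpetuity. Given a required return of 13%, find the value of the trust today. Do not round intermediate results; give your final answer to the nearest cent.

1044379.53

D_1 = 84823.20000
D_2 = 100769.96160
Terminal value at year 2: TV = D_2×(1+g_2)/(r−g_2) = 104599.22014/0.092 = 1136948.04501
P_0 = D_1/(1+r)^1 + D_2/(1+r)^2 + TV/(1+r)^2
    = 75064.77876 + 78917.66121 + 890397.09062 = 1044379.53059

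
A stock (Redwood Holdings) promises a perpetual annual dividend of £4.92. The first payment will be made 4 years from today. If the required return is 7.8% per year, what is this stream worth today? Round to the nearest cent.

Value at end of year 3: C / r = £4.92 / 0.078 = £63.0769
Discount to today: PV = £63.0769 / (1 + 0.078)^3 = £63.0769 / 1.252727 = £50.35

£50.35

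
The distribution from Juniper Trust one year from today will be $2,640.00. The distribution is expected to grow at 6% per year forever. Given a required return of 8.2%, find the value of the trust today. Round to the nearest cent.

Growing perpetuity: P = D₁ / (r − g) = $2,640.0000 / (0.082 − 0.06) = $120,000.00

$120000.00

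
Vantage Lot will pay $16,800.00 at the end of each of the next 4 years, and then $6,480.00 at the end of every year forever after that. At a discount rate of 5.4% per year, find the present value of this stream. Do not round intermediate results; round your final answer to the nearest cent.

$156256.73

PV of 4-year annuity: $16,800.00 × [1 − (1+0.054)^−4] / 0.054 = 59022.58539
Perpetuity value at year 4: $6,480.00 / 0.054 = 120000.00000
PV of perpetuity: 120000.00000 / (1+0.054)^4 = 97234.14563
Total PV = 59022.58539 + 97234.14563 = 156256.73103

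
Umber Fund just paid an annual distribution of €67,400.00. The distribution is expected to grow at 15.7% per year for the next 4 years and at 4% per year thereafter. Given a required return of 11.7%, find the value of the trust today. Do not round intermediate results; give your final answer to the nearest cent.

D_1 = 77981.80000
D_2 = 90224.94260
D_3 = 104390.25859
D_4 = 120779.52919
Terminal value at year 4: TV = D_4×(1+g_2)/(r−g_2) = 125610.71035/0.077 = 1631307.92668
P_0 = D_1/(1+r)^1 + D_2/(1+r)^2 + D_3/(1+r)^3 + D_4/(1+r)^4 + TV/(1+r)^4
    = 69813.60788 + 72313.64755 + 74903.21416 + 77585.51368 + 1047908.23675 = 1342524.22003

€1342524.22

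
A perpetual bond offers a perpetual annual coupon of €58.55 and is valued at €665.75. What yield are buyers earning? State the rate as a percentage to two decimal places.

8.79%

P = C/r ⇒ r = C/P = €58.55/€665.75 = 0.087946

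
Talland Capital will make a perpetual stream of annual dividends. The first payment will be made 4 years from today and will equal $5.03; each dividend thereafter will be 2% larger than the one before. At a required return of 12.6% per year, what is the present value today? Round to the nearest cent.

Value at end of year 3: C₁ / (r − g) = $5.03 / (0.126 − 0.02) = $47.4528
Discount to today: PV = $47.4528 / (1 + 0.126)^3 = $47.4528 / 1.427628 = $33.24

$33.24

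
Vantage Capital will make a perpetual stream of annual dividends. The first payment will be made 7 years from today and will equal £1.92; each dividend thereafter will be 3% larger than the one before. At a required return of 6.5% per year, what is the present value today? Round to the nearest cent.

Value at end of year 6: C₁ / (r − g) = £1.92 / (0.065 − 0.03) = £54.8571
Discount to today: PV = £54.8571 / (1 + 0.065)^6 = £54.8571 / 1.459142 = £37.60

£37.60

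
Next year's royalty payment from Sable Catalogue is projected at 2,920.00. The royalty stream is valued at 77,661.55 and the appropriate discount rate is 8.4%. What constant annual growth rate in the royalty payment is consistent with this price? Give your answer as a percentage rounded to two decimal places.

4.64%

P = D₁/(r−g) ⇒ g = r − D₁/P = 0.084 − 2,920.00/77,661.55 = 0.046401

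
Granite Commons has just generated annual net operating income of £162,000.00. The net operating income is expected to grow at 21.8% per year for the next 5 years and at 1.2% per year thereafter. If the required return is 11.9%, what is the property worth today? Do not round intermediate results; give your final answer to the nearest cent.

D_1 = 197316.00000
D_2 = 240330.88800
D_3 = 292723.02158
D_4 = 356536.64029
D_5 = 434261.62787
Terminal value at year 5: TV = D_5×(1+g_2)/(r−g_2) = 439472.76741/0.107 = 4107222.12530
P_0 = D_1/(1+r)^1 + D_2/(1+r)^2 + D_3/(1+r)^3 + D_4/(1+r)^4 + D_5/(1+r)^5 + TV/(1+r)^5
    = 176332.43968 + 191932.89681 + 208913.55524 + 227396.52393 + 247514.71506 + 2340980.29569 = 3393070.42641

£3393070.43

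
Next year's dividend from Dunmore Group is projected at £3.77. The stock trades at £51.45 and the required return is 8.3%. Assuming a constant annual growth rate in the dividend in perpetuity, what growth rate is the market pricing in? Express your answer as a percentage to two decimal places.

0.97%

P = D₁/(r−g) ⇒ g = r − D₁/P = 0.083 − £3.77/£51.45 = 0.009725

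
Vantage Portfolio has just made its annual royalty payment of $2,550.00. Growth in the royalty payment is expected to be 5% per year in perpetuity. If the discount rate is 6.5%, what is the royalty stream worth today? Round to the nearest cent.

D₁ = D₀ × (1 + g) = $2,550.00 × 1.05 = $2,677.5000
Growing perpetuity: P = D₁ / (r − g) = $2,677.5000 / (0.065 − 0.05) = $178,500.00

$178500.00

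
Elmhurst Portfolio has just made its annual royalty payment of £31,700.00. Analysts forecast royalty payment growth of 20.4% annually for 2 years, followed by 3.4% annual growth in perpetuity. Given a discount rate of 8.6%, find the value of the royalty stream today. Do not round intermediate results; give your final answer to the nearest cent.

£848872.02

D_1 = 38166.80000
D_2 = 45952.82720
Terminal value at year 2: TV = D_2×(1+g_2)/(r−g_2) = 47515.22332/0.052 = 913754.29471
P_0 = D_1/(1+r)^1 + D_2/(1+r)^2 + TV/(1+r)^2
    = 35144.38306 + 38963.01768 + 774764.62080 = 848872.02153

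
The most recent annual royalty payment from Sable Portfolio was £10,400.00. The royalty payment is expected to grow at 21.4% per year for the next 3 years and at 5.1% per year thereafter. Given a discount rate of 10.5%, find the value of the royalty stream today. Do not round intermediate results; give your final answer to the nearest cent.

£306187.99

D_1 = 12625.60000
D_2 = 15327.47840
D_3 = 18607.55878
Terminal value at year 3: TV = D_3×(1+g_2)/(r−g_2) = 19556.54428/0.054 = 362158.22732
P_0 = D_1/(1+r)^1 + D_2/(1+r)^2 + D_3/(1+r)^3 + TV/(1+r)^3
    = 11425.88235 + 12552.96034 + 13791.21616 + 268417.92928 = 306187.98813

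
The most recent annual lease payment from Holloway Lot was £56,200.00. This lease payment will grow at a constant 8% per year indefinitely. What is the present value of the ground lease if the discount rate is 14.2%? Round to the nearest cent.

£978967.74

D₁ = D₀ × (1 + g) = £56,200.00 × 1.08 = £60,696.0000
Growing perpetuity: P = D₁ / (r − g) = £60,696.0000 / (0.142 − 0.08) = £978,967.74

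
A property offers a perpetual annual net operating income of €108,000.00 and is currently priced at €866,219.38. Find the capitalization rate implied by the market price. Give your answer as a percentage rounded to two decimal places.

12.47%

P = C/r ⇒ r = C/P = €108,000.00/€866,219.38 = 0.124680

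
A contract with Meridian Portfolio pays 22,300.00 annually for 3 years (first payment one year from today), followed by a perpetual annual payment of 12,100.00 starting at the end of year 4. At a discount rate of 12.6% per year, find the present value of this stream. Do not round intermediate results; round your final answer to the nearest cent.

PV of 3-year annuity: 22,300.00 × [1 − (1+0.126)^−3] / 0.126 = 53013.40046
Perpetuity value at year 3: 12,100.00 / 0.126 = 96031.74603
PV of perpetuity: 96031.74603 / (1+0.126)^3 = 67266.62740
Total PV = 53013.40046 + 67266.62740 = 120280.02785

120280.03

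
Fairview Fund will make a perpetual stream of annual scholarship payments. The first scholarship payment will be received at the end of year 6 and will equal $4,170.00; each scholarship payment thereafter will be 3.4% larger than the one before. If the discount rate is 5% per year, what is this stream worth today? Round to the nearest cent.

$204206.51

Value at end of year 5: C₁ / (r − g) = $4,170.00 / (0.05 − 0.034) = $260,625.0000
Discount to today: PV = $260,625.0000 / (1 + 0.05)^5 = $260,625.0000 / 1.276282 = $204,206.51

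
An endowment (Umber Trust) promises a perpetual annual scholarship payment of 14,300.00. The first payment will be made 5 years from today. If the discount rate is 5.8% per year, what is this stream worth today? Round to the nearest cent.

196772.94

Value at end of year 4: C / r = 14,300.00 / 0.058 = 246,551.7241
Discount to today: PV = 246,551.7241 / (1 + 0.058)^4 = 246,551.7241 / 1.252976 = 196,772.94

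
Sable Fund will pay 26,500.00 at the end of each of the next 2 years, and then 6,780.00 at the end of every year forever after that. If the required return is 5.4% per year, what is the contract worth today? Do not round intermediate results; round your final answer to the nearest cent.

162016.35

PV of 2-year annuity: 26,500.00 × [1 − (1+0.054)^−2] / 0.054 = 48996.50379
Perpetuity value at year 2: 6,780.00 / 0.054 = 125555.55556
PV of perpetuity: 125555.55556 / (1+0.054)^2 = 113019.84629
Total PV = 48996.50379 + 113019.84629 = 162016.35007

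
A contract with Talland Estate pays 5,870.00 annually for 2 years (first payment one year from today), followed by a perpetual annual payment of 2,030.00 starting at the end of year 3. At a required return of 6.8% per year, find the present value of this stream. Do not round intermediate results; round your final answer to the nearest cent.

PV of 2-year annuity: 5,870.00 × [1 − (1+0.068)^−2] / 0.068 = 10642.56056
Perpetuity value at year 2: 2,030.00 / 0.068 = 29852.94118
PV of perpetuity: 29852.94118 / (1+0.068)^2 = 26172.46453
Total PV = 10642.56056 + 26172.46453 = 36815.02509

36815.03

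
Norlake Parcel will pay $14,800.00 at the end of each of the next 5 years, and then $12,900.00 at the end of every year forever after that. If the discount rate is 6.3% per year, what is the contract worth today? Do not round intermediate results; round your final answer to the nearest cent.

$212700.50

PV of 5-year annuity: $14,800.00 × [1 − (1+0.063)^−5] / 0.063 = 61837.46386
Perpetuity value at year 5: $12,900.00 / 0.063 = 204761.90476
PV of perpetuity: 204761.90476 / (1+0.063)^5 = 150863.03424
Total PV = 61837.46386 + 150863.03424 = 212700.49809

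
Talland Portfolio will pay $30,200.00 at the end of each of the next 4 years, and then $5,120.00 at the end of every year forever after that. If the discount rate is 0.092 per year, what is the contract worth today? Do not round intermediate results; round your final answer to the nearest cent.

PV of 4-year annuity: $30,200.00 × [1 − (1+0.092)^−4] / 0.092 = 97411.56949
Perpetuity value at year 4: $5,120.00 / 0.092 = 55652.17391
PV of perpetuity: 55652.17391 / (1+0.092)^4 = 39137.36478
Total PV = 97411.56949 + 39137.36478 = 136548.93427

$136548.93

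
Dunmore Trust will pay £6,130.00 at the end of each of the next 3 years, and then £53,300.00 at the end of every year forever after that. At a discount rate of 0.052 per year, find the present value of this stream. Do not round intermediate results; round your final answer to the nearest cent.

£897024.28

PV of 3-year annuity: £6,130.00 × [1 − (1+0.052)^−3] / 0.052 = 16631.14636
Perpetuity value at year 3: £53,300.00 / 0.052 = 1025000.00000
PV of perpetuity: 1025000.00000 / (1+0.052)^3 = 880393.13200
Total PV = 16631.14636 + 880393.13200 = 897024.27836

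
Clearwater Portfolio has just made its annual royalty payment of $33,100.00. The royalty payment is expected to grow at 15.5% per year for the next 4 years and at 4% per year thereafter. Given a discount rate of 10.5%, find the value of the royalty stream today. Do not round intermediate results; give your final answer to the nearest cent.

$780230.25

D_1 = 38230.50000
D_2 = 44156.22750
D_3 = 51000.44276
D_4 = 58905.51139
Terminal value at year 4: TV = D_4×(1+g_2)/(r−g_2) = 61261.73185/0.065 = 942488.18225
P_0 = D_1/(1+r)^1 + D_2/(1+r)^2 + D_3/(1+r)^3 + D_4/(1+r)^4 + TV/(1+r)^4
    = 34597.73756 + 36163.24604 + 37799.59202 + 39509.98080 + 632159.69276 = 780230.24917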